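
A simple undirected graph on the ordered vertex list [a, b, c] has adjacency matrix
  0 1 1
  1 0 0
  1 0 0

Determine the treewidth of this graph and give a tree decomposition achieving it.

Treewidth 1.
One optimal decomposition is:
Bags: B1 = {a, b}  B2 = {a, c}
Tree: B1–B2

Every bag has size at most 2, so the width is 2 − 1 = 1 and tw(G) ≤ 1. Since G has at least one edge (e.g. a–b), it is not an edgeless graph, so tw(G) ≥ 1. The upper and lower bounds meet at 1, so that is the treewidth.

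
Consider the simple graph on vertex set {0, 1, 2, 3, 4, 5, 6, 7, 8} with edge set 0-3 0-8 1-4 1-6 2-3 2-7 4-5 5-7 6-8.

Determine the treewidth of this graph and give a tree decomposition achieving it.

Treewidth 2.
Bags: B1 = {2, 3, 7}  B2 = {0, 3, 7}  B3 = {0, 7, 8}  B4 = {6, 7, 8}  B5 = {1, 6, 7}  B6 = {1, 4, 7}  B7 = {4, 5, 7}
Tree: B1–B2, B2–B3, B3–B4, B4–B5, B5–B6, B6–B7

Each bag holds 3 vertices, so the decomposition has width 2, which upper-bounds the treewidth. For the lower bound, G contains the cycle 7–2–3–0–8–6–1–4–5–7, so G is not a forest; only forests have treewidth ≤ 1, hence tw(G) ≥ 2. The upper and lower bounds meet at 2, so that is the treewidth.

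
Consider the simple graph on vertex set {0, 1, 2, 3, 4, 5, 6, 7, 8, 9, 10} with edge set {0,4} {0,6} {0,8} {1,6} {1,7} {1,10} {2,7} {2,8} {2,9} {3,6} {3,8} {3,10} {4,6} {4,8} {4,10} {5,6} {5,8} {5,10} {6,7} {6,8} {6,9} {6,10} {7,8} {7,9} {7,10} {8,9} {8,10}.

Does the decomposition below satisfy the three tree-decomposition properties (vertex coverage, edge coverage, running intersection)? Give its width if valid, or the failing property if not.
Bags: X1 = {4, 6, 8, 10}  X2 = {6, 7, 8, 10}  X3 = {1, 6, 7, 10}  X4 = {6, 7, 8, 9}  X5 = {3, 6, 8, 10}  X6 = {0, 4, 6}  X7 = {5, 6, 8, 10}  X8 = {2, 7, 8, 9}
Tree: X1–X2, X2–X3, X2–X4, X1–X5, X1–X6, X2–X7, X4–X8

A tree decomposition must satisfy three properties: every vertex lies in some bag; for every edge, both endpoints lie together in some bag; and for every vertex, the bags containing it form a connected subtree. Here edge (8,0) lies in no bag, so the decomposition is invalid.

No — edge (8,0) lies in no bag.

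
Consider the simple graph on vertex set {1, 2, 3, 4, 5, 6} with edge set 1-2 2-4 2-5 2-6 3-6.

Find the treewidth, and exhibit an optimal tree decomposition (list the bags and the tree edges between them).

Treewidth 1.
One such decomposition:
Bags: B1 = {2, 6}  B2 = {3, 6}  B3 = {1, 2}  B4 = {2, 4}  B5 = {2, 5}
Tree: B1–B2, B1–B3, B1–B4, B4–B5

The largest bag has 2 vertices, giving width 1; this decomposition certifies tw(G) ≤ 1. G has an edge, so its treewidth is at least 1. Hence tw(G) = 1 exactly.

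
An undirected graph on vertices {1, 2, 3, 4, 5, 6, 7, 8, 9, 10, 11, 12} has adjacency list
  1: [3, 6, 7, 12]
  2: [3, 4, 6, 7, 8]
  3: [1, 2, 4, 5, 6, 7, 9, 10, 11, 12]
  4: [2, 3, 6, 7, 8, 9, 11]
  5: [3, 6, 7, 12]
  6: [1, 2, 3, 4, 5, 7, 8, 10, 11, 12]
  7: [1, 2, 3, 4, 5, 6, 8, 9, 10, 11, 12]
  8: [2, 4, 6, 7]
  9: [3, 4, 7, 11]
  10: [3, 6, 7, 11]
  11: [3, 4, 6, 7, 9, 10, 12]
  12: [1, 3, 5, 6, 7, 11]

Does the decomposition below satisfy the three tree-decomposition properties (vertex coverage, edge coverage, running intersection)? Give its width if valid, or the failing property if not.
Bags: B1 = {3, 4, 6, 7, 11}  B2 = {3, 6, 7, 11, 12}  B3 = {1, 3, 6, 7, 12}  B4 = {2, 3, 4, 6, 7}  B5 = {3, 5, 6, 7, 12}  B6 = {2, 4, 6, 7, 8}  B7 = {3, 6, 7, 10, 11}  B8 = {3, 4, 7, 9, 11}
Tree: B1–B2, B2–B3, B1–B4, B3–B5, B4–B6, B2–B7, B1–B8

Every vertex of G appears in some bag (union = {1, 2, 3, 4, 5, 6, 7, 8, 9, 10, 11, 12}); every edge is covered by a bag; and for each vertex v the set of bags containing v is connected in the bag tree. The decomposition is therefore valid. The largest bag has 5 vertices, so the width is 4.

Yes; width 4.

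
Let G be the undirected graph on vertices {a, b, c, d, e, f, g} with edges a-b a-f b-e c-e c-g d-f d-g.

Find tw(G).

A width-2 tree decomposition is:
Bags: B1 = {b, c, e}  B2 = {a, b, c}  B3 = {a, c, f}  B4 = {c, d, f}  B5 = {c, d, g}
Tree: B1–B2, B2–B3, B3–B4, B4–B5
The largest bag has 3 vertices, giving width 2; this decomposition certifies tw(G) ≤ 2. For the lower bound, G contains the cycle c–e–b–a–f–d–g–c, so G is not a forest; only forests have treewidth ≤ 1, hence tw(G) ≥ 2. The upper and lower bounds meet at 2, so that is the treewidth.

2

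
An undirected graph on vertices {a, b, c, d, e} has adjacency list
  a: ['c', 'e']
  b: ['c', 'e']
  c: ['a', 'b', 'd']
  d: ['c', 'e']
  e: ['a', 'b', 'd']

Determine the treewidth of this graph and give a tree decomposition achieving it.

Each bag holds 3 vertices, so the decomposition has width 2, which upper-bounds the treewidth. Since b–c–a–e–b is a cycle in G, G is not acyclic. Forests are exactly the graphs of treewidth ≤ 1, so tw(G) ≥ 2. Therefore the treewidth is 2.

Treewidth 2.
One optimal decomposition is:
Bags: B1 = {b, c, e}  B2 = {a, c, e}  B3 = {c, d, e}
Tree: B1–B2, B2–B3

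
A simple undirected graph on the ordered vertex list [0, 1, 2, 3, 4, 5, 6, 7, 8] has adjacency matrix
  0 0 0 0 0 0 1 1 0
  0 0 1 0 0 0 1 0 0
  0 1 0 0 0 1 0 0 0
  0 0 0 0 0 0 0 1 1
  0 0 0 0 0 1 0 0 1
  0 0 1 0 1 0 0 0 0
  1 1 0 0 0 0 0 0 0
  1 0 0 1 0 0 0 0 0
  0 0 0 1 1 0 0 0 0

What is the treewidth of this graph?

A width-2 tree decomposition is:
Bags: B1 = {2, 4, 5}  B2 = {2, 4, 8}  B3 = {2, 3, 8}  B4 = {2, 3, 7}  B5 = {0, 2, 7}  B6 = {0, 2, 6}  B7 = {1, 2, 6}
Tree: B1–B2, B2–B3, B3–B4, B4–B5, B5–B6, B6–B7
Each bag holds 3 vertices, so the decomposition has width 2, which upper-bounds the treewidth. Since 2–5–4–8–3–7–0–6–1–2 is a cycle in G, G is not acyclic. Forests are exactly the graphs of treewidth ≤ 1, so tw(G) ≥ 2. Combining the bounds, tw(G) = 2.

2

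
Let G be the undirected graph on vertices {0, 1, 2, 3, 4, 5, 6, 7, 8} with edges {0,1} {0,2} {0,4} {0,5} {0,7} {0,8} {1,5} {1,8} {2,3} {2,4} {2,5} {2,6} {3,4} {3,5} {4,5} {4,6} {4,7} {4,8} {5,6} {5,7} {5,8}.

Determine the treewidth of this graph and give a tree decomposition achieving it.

Treewidth 3.
Bags: B1 = {0, 4, 5, 7}  B2 = {0, 4, 5, 8}  B3 = {0, 2, 4, 5}  B4 = {2, 3, 4, 5}  B5 = {2, 4, 5, 6}  B6 = {0, 1, 5, 8}
Tree: B1–B2, B2–B3, B3–B4, B4–B5, B2–B6

The largest bag has 4 vertices, giving width 3; this decomposition certifies tw(G) ≤ 3. For the lower bound, the 4 vertices {0, 1, 5, 8} are pairwise adjacent, and any tree decomposition puts a clique entirely inside one bag — forcing width ≥ 3. The upper and lower bounds meet at 3, so that is the treewidth.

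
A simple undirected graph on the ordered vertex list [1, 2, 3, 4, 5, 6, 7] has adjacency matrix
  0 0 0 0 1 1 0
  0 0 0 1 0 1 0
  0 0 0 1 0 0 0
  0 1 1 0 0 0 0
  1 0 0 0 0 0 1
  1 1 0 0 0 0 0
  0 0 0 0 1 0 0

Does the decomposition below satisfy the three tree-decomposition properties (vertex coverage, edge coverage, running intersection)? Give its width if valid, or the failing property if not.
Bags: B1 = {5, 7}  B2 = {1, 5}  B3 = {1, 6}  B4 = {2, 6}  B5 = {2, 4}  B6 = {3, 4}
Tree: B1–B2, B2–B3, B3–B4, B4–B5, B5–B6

Vertex coverage: the bags together contain {1, 2, 3, 4, 5, 6, 7}, the full vertex set. Edge coverage: each edge of G has both endpoints in at least one bag. Running intersection: for every vertex, the bags containing it form a connected subtree. All three properties hold, so this is a valid tree decomposition of width max|bag| − 1 = 1, and hence tw(G) ≤ 1.

Yes; width 1.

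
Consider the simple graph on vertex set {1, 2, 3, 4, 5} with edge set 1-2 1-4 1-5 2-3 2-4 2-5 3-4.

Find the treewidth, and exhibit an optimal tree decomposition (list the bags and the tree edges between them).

The largest bag has 3 vertices, giving width 2; this decomposition certifies tw(G) ≤ 2. For the lower bound, the 3 vertices {1, 2, 4} are pairwise adjacent, and any tree decomposition puts a clique entirely inside one bag — forcing width ≥ 2. Hence tw(G) = 2 exactly.

Treewidth 2.
One such decomposition:
Bags: B1 = {2, 3, 4}  B2 = {1, 2, 4}  B3 = {1, 2, 5}
Tree: B1–B2, B2–B3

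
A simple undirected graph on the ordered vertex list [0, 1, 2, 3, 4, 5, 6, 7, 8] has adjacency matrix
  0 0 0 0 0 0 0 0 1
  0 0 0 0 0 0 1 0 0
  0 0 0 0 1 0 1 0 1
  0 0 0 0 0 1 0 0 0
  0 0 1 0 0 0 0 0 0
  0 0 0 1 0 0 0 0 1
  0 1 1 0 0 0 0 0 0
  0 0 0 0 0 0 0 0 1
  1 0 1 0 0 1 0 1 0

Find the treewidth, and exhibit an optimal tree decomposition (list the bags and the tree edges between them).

Treewidth 1.
Bags: B1 = {5, 8}  B2 = {3, 5}  B3 = {2, 8}  B4 = {2, 6}  B5 = {2, 4}  B6 = {7, 8}  B7 = {1, 6}  B8 = {0, 8}
Tree: B1–B2, B1–B3, B3–B4, B4–B5, B1–B6, B4–B7, B6–B8

Each bag holds 2 vertices, so the decomposition has width 1, which upper-bounds the treewidth. Since G has at least one edge (e.g. 5–8), it is not an edgeless graph, so tw(G) ≥ 1. Hence tw(G) = 1 exactly.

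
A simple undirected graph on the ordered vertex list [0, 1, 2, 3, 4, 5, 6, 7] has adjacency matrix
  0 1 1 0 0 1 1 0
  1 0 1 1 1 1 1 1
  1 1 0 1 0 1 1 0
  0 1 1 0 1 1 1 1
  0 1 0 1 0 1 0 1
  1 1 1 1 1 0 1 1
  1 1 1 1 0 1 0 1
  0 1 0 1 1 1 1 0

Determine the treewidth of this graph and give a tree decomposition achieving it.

Treewidth 4.
Bags: B1 = {1, 2, 3, 5, 6}  B2 = {1, 3, 5, 6, 7}  B3 = {0, 1, 2, 5, 6}  B4 = {1, 3, 4, 5, 7}
Tree: B1–B2, B1–B3, B2–B4

The largest bag has 5 vertices, giving width 4; this decomposition certifies tw(G) ≤ 4. Conversely, {0, 1, 2, 5, 6} is a clique of size 5, and the vertices of any clique must share a bag in every tree decomposition; so some bag has ≥ 5 vertices and tw(G) ≥ 4. Combining the bounds, tw(G) = 4.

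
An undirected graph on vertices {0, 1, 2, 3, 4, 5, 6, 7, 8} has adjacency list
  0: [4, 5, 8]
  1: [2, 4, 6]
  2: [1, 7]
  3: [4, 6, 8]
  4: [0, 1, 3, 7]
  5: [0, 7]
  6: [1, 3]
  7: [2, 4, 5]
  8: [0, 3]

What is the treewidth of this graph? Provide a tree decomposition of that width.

Treewidth 3.
One optimal decomposition is:
Bags: B1 = {0, 3, 5, 8}  B2 = {0, 3, 4, 5}  B3 = {3, 4, 5, 7}  B4 = {3, 4, 6, 7}  B5 = {1, 4, 6, 7}  B6 = {1, 2, 6, 7}
Tree: B1–B2, B2–B3, B3–B4, B4–B5, B5–B6

Each bag holds 4 vertices, so the decomposition has width 3, which upper-bounds the treewidth. For the lower bound: the 4 vertex sets {0,5,8}, {3}, {4}, {1,2,6,7} are disjoint, each induces a connected subgraph, and every pair is joined by at least one edge of G. Contracting each set to a single vertex therefore yields K_{4} as a minor, and since treewidth is minor-monotone, tw(G) ≥ tw(K_{4}) = 3. The upper and lower bounds meet at 3, so that is the treewidth.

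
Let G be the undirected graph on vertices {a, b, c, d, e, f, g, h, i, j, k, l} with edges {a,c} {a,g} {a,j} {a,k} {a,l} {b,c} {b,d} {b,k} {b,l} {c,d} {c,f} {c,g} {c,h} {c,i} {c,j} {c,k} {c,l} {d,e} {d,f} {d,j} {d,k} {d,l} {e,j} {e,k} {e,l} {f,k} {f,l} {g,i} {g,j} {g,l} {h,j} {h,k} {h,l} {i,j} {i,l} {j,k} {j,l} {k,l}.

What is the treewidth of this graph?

4

A width-4 tree decomposition is:
Bags: B1 = {c, d, j, k, l}  B2 = {c, h, j, k, l}  B3 = {b, c, d, k, l}  B4 = {c, d, f, k, l}  B5 = {a, c, j, k, l}  B6 = {d, e, j, k, l}  B7 = {a, c, g, j, l}  B8 = {c, g, i, j, l}
Tree: B1–B2, B1–B3, B1–B4, B2–B5, B1–B6, B5–B7, B7–B8
Every bag has size at most 5, so the width is 5 − 1 = 4 and tw(G) ≤ 4. For the lower bound, the 5 vertices {d, e, j, k, l} are pairwise adjacent, and any tree decomposition puts a clique entirely inside one bag — forcing width ≥ 4. Combining the bounds, tw(G) = 4.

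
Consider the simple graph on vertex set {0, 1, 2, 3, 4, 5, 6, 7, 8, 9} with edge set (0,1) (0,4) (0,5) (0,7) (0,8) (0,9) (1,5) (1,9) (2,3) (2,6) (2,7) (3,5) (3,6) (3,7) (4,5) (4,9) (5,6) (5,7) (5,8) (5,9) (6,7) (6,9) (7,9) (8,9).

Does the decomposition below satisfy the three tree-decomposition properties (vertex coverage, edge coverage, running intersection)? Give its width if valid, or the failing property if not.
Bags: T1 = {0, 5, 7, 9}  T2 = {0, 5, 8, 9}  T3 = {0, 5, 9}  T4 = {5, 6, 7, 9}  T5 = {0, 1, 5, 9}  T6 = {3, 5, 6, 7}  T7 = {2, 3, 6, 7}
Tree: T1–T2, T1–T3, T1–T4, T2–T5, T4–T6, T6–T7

A tree decomposition must satisfy three properties: every vertex lies in some bag; for every edge, both endpoints lie together in some bag; and for every vertex, the bags containing it form a connected subtree. Here vertex 4 appears in no bag, so the decomposition is invalid.

No — vertex 4 appears in no bag.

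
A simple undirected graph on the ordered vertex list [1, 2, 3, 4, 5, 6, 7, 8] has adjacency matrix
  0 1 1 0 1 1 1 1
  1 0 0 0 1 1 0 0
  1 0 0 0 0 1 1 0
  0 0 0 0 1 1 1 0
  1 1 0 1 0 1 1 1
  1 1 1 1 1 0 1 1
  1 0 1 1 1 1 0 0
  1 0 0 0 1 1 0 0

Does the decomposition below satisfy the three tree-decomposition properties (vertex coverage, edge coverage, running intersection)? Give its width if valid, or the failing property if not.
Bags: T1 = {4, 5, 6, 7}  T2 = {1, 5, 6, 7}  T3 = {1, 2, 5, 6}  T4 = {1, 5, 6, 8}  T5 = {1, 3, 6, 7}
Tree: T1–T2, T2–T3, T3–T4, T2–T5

Vertex coverage: the bags together contain {1, 2, 3, 4, 5, 6, 7, 8}, the full vertex set. Edge coverage: each edge of G has both endpoints in at least one bag. Running intersection: for every vertex, the bags containing it form a connected subtree. All three properties hold, so this is a valid tree decomposition of width max|bag| − 1 = 3, and hence tw(G) ≤ 3.

Yes; width 3.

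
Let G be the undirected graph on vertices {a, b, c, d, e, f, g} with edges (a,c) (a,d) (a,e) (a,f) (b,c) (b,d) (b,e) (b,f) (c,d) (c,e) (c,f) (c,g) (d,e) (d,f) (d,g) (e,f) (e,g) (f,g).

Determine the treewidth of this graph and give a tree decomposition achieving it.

Treewidth 4.
One such decomposition:
Bags: B1 = {b, c, d, e, f}  B2 = {c, d, e, f, g}  B3 = {a, c, d, e, f}
Tree: B1–B2, B1–B3

Every bag has size at most 5, so the width is 5 − 1 = 4 and tw(G) ≤ 4. On the other hand G contains the 5-clique {c, d, e, f, g}. A clique must lie in a single bag of any decomposition, so no decomposition can have width below 4. Hence tw(G) = 4 exactly.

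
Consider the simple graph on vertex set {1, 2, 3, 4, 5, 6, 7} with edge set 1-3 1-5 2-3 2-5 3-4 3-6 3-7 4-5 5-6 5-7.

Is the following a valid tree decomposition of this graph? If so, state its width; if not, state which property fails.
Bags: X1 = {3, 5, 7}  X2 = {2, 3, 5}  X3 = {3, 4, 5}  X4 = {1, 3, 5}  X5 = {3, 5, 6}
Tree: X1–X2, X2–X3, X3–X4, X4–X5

Yes; width 2.

Every vertex of G appears in some bag (union = {1, 2, 3, 4, 5, 6, 7}); every edge is covered by a bag; and for each vertex v the set of bags containing v is connected in the bag tree. The decomposition is therefore valid. The largest bag has 3 vertices, so the width is 2.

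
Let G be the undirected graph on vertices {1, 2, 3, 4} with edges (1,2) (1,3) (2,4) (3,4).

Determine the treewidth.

A width-2 tree decomposition is:
Bags: B1 = {1, 2, 3}  B2 = {2, 3, 4}
Tree: B1–B2
Each bag holds 3 vertices, so the decomposition has width 2, which upper-bounds the treewidth. The edges 2–1–3–4–2 form a cycle, so G is not a tree and its treewidth is at least 2. Hence tw(G) = 2 exactly.

2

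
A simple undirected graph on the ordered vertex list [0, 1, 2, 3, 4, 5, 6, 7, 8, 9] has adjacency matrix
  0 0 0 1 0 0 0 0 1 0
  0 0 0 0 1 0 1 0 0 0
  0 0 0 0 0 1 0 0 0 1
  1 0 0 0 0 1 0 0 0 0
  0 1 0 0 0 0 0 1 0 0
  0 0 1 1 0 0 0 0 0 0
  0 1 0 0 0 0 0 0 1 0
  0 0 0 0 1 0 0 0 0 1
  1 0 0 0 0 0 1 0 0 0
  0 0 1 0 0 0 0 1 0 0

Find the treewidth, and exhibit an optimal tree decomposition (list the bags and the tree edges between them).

Each bag holds 3 vertices, so the decomposition has width 2, which upper-bounds the treewidth. The edges 8–6–1–4–7–9–2–5–3–0–8 form a cycle, so G is not a tree and its treewidth is at least 2. Therefore the treewidth is 2.

Treewidth 2.
Bags: B1 = {1, 6, 8}  B2 = {1, 4, 8}  B3 = {4, 7, 8}  B4 = {7, 8, 9}  B5 = {2, 8, 9}  B6 = {2, 5, 8}  B7 = {3, 5, 8}  B8 = {0, 3, 8}
Tree: B1–B2, B2–B3, B3–B4, B4–B5, B5–B6, B6–B7, B7–B8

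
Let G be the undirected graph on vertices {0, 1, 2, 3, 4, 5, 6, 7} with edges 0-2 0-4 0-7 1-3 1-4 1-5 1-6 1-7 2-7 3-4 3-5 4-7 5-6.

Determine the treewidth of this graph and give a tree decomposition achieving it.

Every bag has size at most 3, so the width is 3 − 1 = 2 and tw(G) ≤ 2. Conversely, {0, 2, 7} is a clique of size 3, and the vertices of any clique must share a bag in every tree decomposition; so some bag has ≥ 3 vertices and tw(G) ≥ 2. Therefore the treewidth is 2.

Treewidth 2.
One such decomposition:
Bags: B1 = {1, 3, 4}  B2 = {1, 3, 5}  B3 = {1, 5, 6}  B4 = {1, 4, 7}  B5 = {0, 4, 7}  B6 = {0, 2, 7}
Tree: B1–B2, B2–B3, B1–B4, B4–B5, B5–B6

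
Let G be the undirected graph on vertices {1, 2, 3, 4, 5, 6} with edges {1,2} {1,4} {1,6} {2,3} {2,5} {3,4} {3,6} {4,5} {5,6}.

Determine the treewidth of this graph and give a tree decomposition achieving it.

Treewidth 3.
One such decomposition:
Bags: B1 = {1, 3, 4, 5}  B2 = {1, 3, 5, 6}  B3 = {1, 2, 3, 5}
Tree: B1–B2, B2–B3

Every bag has size at most 4, so the width is 4 − 1 = 3 and tw(G) ≤ 3. For the lower bound: the 4 vertex sets {3,4}, {5,6}, {1}, {2} are disjoint, each induces a connected subgraph, and every pair is joined by at least one edge of G. Contracting each set to a single vertex therefore yields K_{4} as a minor, and since treewidth is minor-monotone, tw(G) ≥ tw(K_{4}) = 3. Combining the bounds, tw(G) = 3.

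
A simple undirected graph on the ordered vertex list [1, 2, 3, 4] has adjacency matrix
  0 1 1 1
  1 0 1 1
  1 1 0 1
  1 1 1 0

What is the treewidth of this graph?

A width-3 tree decomposition is:
Bags: B1 = {1, 2, 3, 4}
Tree: (single bag)
A single bag containing all 4 vertices is trivially a valid decomposition of width 3. Conversely, {1, 2, 3, 4} is a clique of size 4, and the vertices of any clique must share a bag in every tree decomposition; so some bag has ≥ 4 vertices and tw(G) ≥ 3. The upper and lower bounds meet at 3, so that is the treewidth.

3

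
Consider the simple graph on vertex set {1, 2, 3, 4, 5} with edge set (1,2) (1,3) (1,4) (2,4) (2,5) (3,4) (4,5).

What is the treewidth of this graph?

A width-2 tree decomposition is:
Bags: B1 = {1, 2, 4}  B2 = {2, 4, 5}  B3 = {1, 3, 4}
Tree: B1–B2, B1–B3
The largest bag has 3 vertices, giving width 2; this decomposition certifies tw(G) ≤ 2. For the lower bound, the 3 vertices {1, 2, 4} are pairwise adjacent, and any tree decomposition puts a clique entirely inside one bag — forcing width ≥ 2. The upper and lower bounds meet at 2, so that is the treewidth.

2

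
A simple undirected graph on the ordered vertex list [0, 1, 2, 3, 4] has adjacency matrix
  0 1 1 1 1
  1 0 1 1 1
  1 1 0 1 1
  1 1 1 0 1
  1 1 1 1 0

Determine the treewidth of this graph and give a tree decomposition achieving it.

Treewidth 4.
One optimal decomposition is:
Bags: B1 = {0, 1, 2, 3, 4}
Tree: (single bag)

A single bag containing all 5 vertices is trivially a valid decomposition of width 4. Conversely, {0, 1, 2, 3, 4} is a clique of size 5, and the vertices of any clique must share a bag in every tree decomposition; so some bag has ≥ 5 vertices and tw(G) ≥ 4. Therefore the treewidth is 4.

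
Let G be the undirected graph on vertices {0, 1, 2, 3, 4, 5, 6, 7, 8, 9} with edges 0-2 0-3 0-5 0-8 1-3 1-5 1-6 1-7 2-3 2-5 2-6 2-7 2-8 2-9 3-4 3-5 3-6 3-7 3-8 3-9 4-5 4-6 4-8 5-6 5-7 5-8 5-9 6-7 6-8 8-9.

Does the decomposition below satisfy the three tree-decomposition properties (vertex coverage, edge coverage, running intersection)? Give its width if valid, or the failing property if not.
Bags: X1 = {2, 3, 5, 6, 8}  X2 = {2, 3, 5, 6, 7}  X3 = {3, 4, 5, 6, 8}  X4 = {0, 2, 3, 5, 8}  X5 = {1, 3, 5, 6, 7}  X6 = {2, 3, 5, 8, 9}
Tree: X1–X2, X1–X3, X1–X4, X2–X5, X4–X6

Yes; width 4.

Vertex coverage: the bags together contain {0, 1, 2, 3, 4, 5, 6, 7, 8, 9}, the full vertex set. Edge coverage: each edge of G has both endpoints in at least one bag. Running intersection: for every vertex, the bags containing it form a connected subtree. All three properties hold, so this is a valid tree decomposition of width max|bag| − 1 = 4, and hence tw(G) ≤ 4.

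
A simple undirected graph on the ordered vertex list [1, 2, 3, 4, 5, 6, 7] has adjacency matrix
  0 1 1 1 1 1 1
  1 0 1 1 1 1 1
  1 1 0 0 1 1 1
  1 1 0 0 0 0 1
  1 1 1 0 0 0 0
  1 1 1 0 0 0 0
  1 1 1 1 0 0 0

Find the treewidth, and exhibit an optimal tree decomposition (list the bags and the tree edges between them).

Each bag holds 4 vertices, so the decomposition has width 3, which upper-bounds the treewidth. On the other hand G contains the 4-clique {1, 2, 3, 5}. A clique must lie in a single bag of any decomposition, so no decomposition can have width below 3. Therefore the treewidth is 3.

Treewidth 3.
Bags: B1 = {1, 2, 3, 6}  B2 = {1, 2, 3, 7}  B3 = {1, 2, 3, 5}  B4 = {1, 2, 4, 7}
Tree: B1–B2, B2–B3, B2–B4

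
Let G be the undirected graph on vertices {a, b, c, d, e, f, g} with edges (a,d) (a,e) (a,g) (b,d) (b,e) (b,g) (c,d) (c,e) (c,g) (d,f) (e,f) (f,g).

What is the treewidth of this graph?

A width-3 tree decomposition is:
Bags: B1 = {a, d, e, g}  B2 = {d, e, f, g}  B3 = {c, d, e, g}  B4 = {b, d, e, g}
Tree: B1–B2, B2–B3, B3–B4
Every bag has size at most 4, so the width is 4 − 1 = 3 and tw(G) ≤ 3. For the lower bound: the 4 vertex sets {a,d}, {f,g}, {e}, {c} are disjoint, each induces a connected subgraph, and every pair is joined by at least one edge of G. Contracting each set to a single vertex therefore yields K_{4} as a minor, and since treewidth is minor-monotone, tw(G) ≥ tw(K_{4}) = 3. The upper and lower bounds meet at 3, so that is the treewidth.

3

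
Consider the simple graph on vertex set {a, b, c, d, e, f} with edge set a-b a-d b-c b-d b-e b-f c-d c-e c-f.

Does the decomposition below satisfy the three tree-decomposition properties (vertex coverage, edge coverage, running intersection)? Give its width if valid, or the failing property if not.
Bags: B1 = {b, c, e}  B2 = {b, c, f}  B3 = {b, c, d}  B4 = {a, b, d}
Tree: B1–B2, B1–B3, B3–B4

Vertex coverage: the bags together contain {a, b, c, d, e, f}, the full vertex set. Edge coverage: each edge of G has both endpoints in at least one bag. Running intersection: for every vertex, the bags containing it form a connected subtree. All three properties hold, so this is a valid tree decomposition of width max|bag| − 1 = 2, and hence tw(G) ≤ 2.

Yes; width 2.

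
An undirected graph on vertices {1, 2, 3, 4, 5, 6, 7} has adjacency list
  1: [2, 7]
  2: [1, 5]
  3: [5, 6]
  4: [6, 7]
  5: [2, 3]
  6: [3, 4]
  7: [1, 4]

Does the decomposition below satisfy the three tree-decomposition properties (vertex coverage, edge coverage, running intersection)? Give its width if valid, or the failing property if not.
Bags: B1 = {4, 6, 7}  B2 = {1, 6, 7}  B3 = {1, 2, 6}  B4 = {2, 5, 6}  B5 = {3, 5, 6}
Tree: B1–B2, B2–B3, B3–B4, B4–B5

Yes; width 2.

Every vertex of G appears in some bag (union = {1, 2, 3, 4, 5, 6, 7}); every edge is covered by a bag; and for each vertex v the set of bags containing v is connected in the bag tree. The decomposition is therefore valid. The largest bag has 3 vertices, so the width is 2.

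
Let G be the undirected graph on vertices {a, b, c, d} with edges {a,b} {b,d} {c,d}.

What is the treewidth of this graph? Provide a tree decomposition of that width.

The largest bag has 2 vertices, giving width 1; this decomposition certifies tw(G) ≤ 1. G has an edge, so its treewidth is at least 1. Combining the bounds, tw(G) = 1.

Treewidth 1.
One such decomposition:
Bags: B1 = {a, b}  B2 = {b, d}  B3 = {c, d}
Tree: B1–B2, B2–B3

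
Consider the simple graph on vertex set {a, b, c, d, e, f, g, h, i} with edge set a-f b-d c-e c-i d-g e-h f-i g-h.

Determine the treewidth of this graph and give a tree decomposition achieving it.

Treewidth 1.
One such decomposition:
Bags: B1 = {b, d}  B2 = {d, g}  B3 = {g, h}  B4 = {e, h}  B5 = {c, e}  B6 = {c, i}  B7 = {f, i}  B8 = {a, f}
Tree: B1–B2, B2–B3, B3–B4, B4–B5, B5–B6, B6–B7, B7–B8

Every bag has size at most 2, so the width is 2 − 1 = 1 and tw(G) ≤ 1. Any graph with an edge has treewidth ≥ 1, and G has the edge b–d. Hence tw(G) = 1 exactly.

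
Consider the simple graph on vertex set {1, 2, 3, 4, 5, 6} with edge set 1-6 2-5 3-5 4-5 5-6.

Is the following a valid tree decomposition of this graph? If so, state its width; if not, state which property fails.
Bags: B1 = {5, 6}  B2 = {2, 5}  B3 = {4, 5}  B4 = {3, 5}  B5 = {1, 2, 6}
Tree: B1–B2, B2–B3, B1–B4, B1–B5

No — bags containing vertex 2 are not connected in the tree.

A tree decomposition must satisfy three properties: every vertex lies in some bag; for every edge, both endpoints lie together in some bag; and for every vertex, the bags containing it form a connected subtree. Here bags containing vertex 2 are not connected in the tree, so the decomposition is invalid.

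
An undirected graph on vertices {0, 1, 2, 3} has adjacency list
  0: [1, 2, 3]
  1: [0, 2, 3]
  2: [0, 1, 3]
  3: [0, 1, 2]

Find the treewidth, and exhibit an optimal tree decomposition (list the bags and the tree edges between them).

Treewidth 3.
One optimal decomposition is:
Bags: B1 = {0, 1, 2, 3}
Tree: (single bag)

With just one bag of size 4, the width is 4 − 1 = 3, so tw(G) ≤ 3. On the other hand G contains the 4-clique {0, 1, 2, 3}. A clique must lie in a single bag of any decomposition, so no decomposition can have width below 3. The upper and lower bounds meet at 3, so that is the treewidth.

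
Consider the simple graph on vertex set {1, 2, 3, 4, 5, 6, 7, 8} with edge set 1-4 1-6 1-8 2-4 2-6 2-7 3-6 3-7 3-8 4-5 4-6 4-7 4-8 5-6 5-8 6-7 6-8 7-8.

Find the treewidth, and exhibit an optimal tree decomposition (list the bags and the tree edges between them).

Treewidth 3.
Bags: B1 = {1, 4, 6, 8}  B2 = {4, 6, 7, 8}  B3 = {2, 4, 6, 7}  B4 = {4, 5, 6, 8}  B5 = {3, 6, 7, 8}
Tree: B1–B2, B2–B3, B1–B4, B2–B5

Every bag has size at most 4, so the width is 4 − 1 = 3 and tw(G) ≤ 3. For the lower bound, the 4 vertices {3, 6, 7, 8} are pairwise adjacent, and any tree decomposition puts a clique entirely inside one bag — forcing width ≥ 3. The upper and lower bounds meet at 3, so that is the treewidth.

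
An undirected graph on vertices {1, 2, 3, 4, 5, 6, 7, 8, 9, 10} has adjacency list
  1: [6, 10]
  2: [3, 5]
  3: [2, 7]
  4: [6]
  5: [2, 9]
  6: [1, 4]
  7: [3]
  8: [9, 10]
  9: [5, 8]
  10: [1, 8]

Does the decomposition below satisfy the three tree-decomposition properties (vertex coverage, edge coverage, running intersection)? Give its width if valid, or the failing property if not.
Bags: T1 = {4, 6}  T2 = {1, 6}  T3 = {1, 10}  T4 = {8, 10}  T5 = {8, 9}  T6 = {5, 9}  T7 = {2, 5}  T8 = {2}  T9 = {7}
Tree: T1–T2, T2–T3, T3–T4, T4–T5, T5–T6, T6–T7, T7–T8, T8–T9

No — vertex 3 appears in no bag.

A tree decomposition must satisfy three properties: every vertex lies in some bag; for every edge, both endpoints lie together in some bag; and for every vertex, the bags containing it form a connected subtree. Here vertex 3 appears in no bag, so the decomposition is invalid.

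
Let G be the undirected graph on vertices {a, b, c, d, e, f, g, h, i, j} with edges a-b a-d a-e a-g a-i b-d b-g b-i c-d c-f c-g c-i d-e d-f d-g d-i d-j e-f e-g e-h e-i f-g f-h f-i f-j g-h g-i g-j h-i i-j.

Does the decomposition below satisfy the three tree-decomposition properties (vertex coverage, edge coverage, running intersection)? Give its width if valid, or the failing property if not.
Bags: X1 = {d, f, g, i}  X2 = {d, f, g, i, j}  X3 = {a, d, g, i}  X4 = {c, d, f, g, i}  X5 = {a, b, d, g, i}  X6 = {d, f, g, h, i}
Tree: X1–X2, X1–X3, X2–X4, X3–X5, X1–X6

No — vertex e appears in no bag.

A tree decomposition must satisfy three properties: every vertex lies in some bag; for every edge, both endpoints lie together in some bag; and for every vertex, the bags containing it form a connected subtree. Here vertex e appears in no bag, so the decomposition is invalid.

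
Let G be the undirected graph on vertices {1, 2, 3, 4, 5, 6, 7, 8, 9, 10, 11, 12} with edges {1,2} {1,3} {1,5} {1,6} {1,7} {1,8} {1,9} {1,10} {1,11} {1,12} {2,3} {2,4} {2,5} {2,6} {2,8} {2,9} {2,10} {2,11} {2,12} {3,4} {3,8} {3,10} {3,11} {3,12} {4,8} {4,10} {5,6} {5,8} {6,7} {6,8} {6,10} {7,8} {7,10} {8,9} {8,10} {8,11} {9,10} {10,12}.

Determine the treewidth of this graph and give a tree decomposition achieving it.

Treewidth 4.
Bags: B1 = {1, 2, 3, 8, 10}  B2 = {1, 2, 6, 8, 10}  B3 = {1, 2, 8, 9, 10}  B4 = {2, 3, 4, 8, 10}  B5 = {1, 2, 5, 6, 8}  B6 = {1, 6, 7, 8, 10}  B7 = {1, 2, 3, 10, 12}  B8 = {1, 2, 3, 8, 11}
Tree: B1–B2, B1–B3, B1–B4, B2–B5, B2–B6, B1–B7, B1–B8

Each bag holds 5 vertices, so the decomposition has width 4, which upper-bounds the treewidth. On the other hand G contains the 5-clique {1, 2, 8, 9, 10}. A clique must lie in a single bag of any decomposition, so no decomposition can have width below 4. Therefore the treewidth is 4.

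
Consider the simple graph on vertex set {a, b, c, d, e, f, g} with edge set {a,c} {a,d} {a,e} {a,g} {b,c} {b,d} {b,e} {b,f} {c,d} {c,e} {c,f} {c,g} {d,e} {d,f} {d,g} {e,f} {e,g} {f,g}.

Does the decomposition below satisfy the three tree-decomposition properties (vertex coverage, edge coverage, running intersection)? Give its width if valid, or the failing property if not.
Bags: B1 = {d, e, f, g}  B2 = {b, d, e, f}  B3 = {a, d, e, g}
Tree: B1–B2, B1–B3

A tree decomposition must satisfy three properties: every vertex lies in some bag; for every edge, both endpoints lie together in some bag; and for every vertex, the bags containing it form a connected subtree. Here vertex c appears in no bag, so the decomposition is invalid.

No — vertex c appears in no bag.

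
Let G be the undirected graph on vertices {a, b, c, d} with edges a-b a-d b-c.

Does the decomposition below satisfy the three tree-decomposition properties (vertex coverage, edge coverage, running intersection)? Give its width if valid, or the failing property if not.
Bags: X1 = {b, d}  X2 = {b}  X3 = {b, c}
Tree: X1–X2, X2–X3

No — vertex a appears in no bag.

A tree decomposition must satisfy three properties: every vertex lies in some bag; for every edge, both endpoints lie together in some bag; and for every vertex, the bags containing it form a connected subtree. Here vertex a appears in no bag, so the decomposition is invalid.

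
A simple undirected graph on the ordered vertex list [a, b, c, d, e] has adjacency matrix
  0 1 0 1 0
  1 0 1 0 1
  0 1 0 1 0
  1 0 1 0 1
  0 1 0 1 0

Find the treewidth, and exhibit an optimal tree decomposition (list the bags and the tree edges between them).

Every bag has size at most 3, so the width is 3 − 1 = 2 and tw(G) ≤ 2. For the lower bound, G contains the cycle d–a–b–c–d, so G is not a forest; only forests have treewidth ≤ 1, hence tw(G) ≥ 2. Therefore the treewidth is 2.

Treewidth 2.
One such decomposition:
Bags: B1 = {a, b, d}  B2 = {b, c, d}  B3 = {b, d, e}
Tree: B1–B2, B2–B3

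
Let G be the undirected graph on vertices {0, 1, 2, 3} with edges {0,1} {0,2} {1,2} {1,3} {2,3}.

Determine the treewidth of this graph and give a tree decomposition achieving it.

Treewidth 2.
One such decomposition:
Bags: B1 = {1, 2, 3}  B2 = {0, 1, 2}
Tree: B1–B2

Each bag holds 3 vertices, so the decomposition has width 2, which upper-bounds the treewidth. On the other hand G contains the 3-clique {0, 1, 2}. A clique must lie in a single bag of any decomposition, so no decomposition can have width below 2. The upper and lower bounds meet at 2, so that is the treewidth.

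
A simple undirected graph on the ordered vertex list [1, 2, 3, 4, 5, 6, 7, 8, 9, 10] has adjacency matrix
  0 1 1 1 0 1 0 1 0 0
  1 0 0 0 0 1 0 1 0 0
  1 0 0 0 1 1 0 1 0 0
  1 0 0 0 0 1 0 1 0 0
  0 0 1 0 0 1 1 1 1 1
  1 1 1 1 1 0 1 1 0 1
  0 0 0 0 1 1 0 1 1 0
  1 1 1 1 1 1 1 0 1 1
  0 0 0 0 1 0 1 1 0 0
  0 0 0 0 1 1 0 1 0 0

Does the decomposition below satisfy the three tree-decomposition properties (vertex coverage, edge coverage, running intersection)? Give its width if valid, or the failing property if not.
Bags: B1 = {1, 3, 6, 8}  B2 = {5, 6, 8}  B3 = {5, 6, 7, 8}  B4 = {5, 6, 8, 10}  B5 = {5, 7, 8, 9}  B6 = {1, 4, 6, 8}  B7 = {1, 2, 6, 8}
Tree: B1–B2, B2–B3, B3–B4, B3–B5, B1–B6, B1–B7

No — edge (3,5) lies in no bag.

A tree decomposition must satisfy three properties: every vertex lies in some bag; for every edge, both endpoints lie together in some bag; and for every vertex, the bags containing it form a connected subtree. Here edge (3,5) lies in no bag, so the decomposition is invalid.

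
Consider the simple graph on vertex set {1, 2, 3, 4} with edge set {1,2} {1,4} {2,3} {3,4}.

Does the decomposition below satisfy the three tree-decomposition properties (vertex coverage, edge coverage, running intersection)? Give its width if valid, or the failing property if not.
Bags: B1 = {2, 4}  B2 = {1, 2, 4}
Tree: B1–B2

A tree decomposition must satisfy three properties: every vertex lies in some bag; for every edge, both endpoints lie together in some bag; and for every vertex, the bags containing it form a connected subtree. Here vertex 3 appears in no bag, so the decomposition is invalid.

No — vertex 3 appears in no bag.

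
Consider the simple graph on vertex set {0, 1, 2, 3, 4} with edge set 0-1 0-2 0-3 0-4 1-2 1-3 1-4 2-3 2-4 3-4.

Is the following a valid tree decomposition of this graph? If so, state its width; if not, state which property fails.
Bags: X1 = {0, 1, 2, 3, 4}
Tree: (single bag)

Vertex coverage: the bags together contain {0, 1, 2, 3, 4}, the full vertex set. Edge coverage: each edge of G has both endpoints in at least one bag. Running intersection: for every vertex, the bags containing it form a connected subtree. All three properties hold, so this is a valid tree decomposition of width max|bag| − 1 = 4, and hence tw(G) ≤ 4.

Yes; width 4.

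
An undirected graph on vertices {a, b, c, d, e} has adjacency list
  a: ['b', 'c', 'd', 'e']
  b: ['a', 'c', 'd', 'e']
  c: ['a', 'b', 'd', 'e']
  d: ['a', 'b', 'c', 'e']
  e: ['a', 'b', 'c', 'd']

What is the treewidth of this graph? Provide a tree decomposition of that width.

With just one bag of size 5, the width is 5 − 1 = 4, so tw(G) ≤ 4. Conversely, {a, b, c, d, e} is a clique of size 5, and the vertices of any clique must share a bag in every tree decomposition; so some bag has ≥ 5 vertices and tw(G) ≥ 4. Hence tw(G) = 4 exactly.

Treewidth 4.
One optimal decomposition is:
Bags: B1 = {a, b, c, d, e}
Tree: (single bag)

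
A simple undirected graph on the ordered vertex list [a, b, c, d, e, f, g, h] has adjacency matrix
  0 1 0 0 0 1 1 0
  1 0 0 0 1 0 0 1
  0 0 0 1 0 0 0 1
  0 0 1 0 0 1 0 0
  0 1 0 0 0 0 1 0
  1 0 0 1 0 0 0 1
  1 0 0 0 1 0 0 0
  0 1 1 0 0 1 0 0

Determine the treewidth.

A width-2 tree decomposition is:
Bags: B1 = {c, d, f}  B2 = {c, f, h}  B3 = {a, f, h}  B4 = {a, b, h}  B5 = {a, b, g}  B6 = {b, e, g}
Tree: B1–B2, B2–B3, B3–B4, B4–B5, B5–B6
Every bag has size at most 3, so the width is 3 − 1 = 2 and tw(G) ≤ 2. The edges d–c–h–f–d form a cycle, so G is not a tree and its treewidth is at least 2. Hence tw(G) = 2 exactly.

2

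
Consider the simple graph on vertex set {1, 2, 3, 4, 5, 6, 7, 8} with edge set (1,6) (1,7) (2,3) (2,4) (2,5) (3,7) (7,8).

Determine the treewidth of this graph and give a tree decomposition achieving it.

Treewidth 1.
One optimal decomposition is:
Bags: B1 = {3, 7}  B2 = {1, 7}  B3 = {7, 8}  B4 = {2, 3}  B5 = {2, 4}  B6 = {2, 5}  B7 = {1, 6}
Tree: B1–B2, B1–B3, B1–B4, B4–B5, B4–B6, B2–B7

Each bag holds 2 vertices, so the decomposition has width 1, which upper-bounds the treewidth. G has an edge, so its treewidth is at least 1. Hence tw(G) = 1 exactly.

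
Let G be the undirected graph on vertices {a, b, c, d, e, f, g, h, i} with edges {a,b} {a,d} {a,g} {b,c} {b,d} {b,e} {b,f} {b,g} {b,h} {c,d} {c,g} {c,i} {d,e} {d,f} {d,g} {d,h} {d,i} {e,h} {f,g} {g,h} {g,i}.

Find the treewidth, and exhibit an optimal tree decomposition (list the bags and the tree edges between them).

Each bag holds 4 vertices, so the decomposition has width 3, which upper-bounds the treewidth. For the lower bound, the 4 vertices {b, d, g, h} are pairwise adjacent, and any tree decomposition puts a clique entirely inside one bag — forcing width ≥ 3. Hence tw(G) = 3 exactly.

Treewidth 3.
One optimal decomposition is:
Bags: B1 = {b, d, g, h}  B2 = {a, b, d, g}  B3 = {b, d, e, h}  B4 = {b, d, f, g}  B5 = {b, c, d, g}  B6 = {c, d, g, i}
Tree: B1–B2, B1–B3, B2–B4, B4–B5, B5–B6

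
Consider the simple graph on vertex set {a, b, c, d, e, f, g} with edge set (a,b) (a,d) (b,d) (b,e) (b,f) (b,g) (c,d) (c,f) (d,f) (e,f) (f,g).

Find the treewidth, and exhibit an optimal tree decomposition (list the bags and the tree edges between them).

Treewidth 2.
One optimal decomposition is:
Bags: B1 = {b, e, f}  B2 = {b, d, f}  B3 = {a, b, d}  B4 = {b, f, g}  B5 = {c, d, f}
Tree: B1–B2, B2–B3, B2–B4, B2–B5

Every bag has size at most 3, so the width is 3 − 1 = 2 and tw(G) ≤ 2. Conversely, {a, b, d} is a clique of size 3, and the vertices of any clique must share a bag in every tree decomposition; so some bag has ≥ 3 vertices and tw(G) ≥ 2. Combining the bounds, tw(G) = 2.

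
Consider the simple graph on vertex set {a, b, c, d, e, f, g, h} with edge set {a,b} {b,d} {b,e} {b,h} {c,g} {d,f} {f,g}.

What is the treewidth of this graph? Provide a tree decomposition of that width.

Treewidth 1.
Bags: B1 = {d, f}  B2 = {b, d}  B3 = {b, h}  B4 = {a, b}  B5 = {f, g}  B6 = {c, g}  B7 = {b, e}
Tree: B1–B2, B2–B3, B2–B4, B1–B5, B5–B6, B3–B7

Every bag has size at most 2, so the width is 2 − 1 = 1 and tw(G) ≤ 1. G has an edge, so its treewidth is at least 1. Therefore the treewidth is 1.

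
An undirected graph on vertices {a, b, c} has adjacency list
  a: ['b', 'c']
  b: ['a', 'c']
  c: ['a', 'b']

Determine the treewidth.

2

A width-2 tree decomposition is:
Bags: B1 = {a, b, c}
Tree: (single bag)
With just one bag of size 3, the width is 3 − 1 = 2, so tw(G) ≤ 2. Conversely, {a, b, c} is a clique of size 3, and the vertices of any clique must share a bag in every tree decomposition; so some bag has ≥ 3 vertices and tw(G) ≥ 2. The upper and lower bounds meet at 2, so that is the treewidth.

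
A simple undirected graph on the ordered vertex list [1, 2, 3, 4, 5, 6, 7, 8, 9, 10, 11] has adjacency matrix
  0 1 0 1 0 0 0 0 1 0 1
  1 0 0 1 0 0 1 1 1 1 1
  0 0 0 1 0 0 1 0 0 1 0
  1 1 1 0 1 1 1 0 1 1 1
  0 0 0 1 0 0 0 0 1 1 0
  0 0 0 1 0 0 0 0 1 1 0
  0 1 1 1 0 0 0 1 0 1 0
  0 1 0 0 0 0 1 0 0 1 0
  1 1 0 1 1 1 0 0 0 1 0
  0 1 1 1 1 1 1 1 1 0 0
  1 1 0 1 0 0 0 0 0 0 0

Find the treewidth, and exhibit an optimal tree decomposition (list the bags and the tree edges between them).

Treewidth 3.
Bags: B1 = {2, 4, 9, 10}  B2 = {1, 2, 4, 9}  B3 = {2, 4, 7, 10}  B4 = {4, 6, 9, 10}  B5 = {2, 7, 8, 10}  B6 = {1, 2, 4, 11}  B7 = {3, 4, 7, 10}  B8 = {4, 5, 9, 10}
Tree: B1–B2, B1–B3, B1–B4, B3–B5, B2–B6, B3–B7, B4–B8

Every bag has size at most 4, so the width is 4 − 1 = 3 and tw(G) ≤ 3. On the other hand G contains the 4-clique {2, 7, 8, 10}. A clique must lie in a single bag of any decomposition, so no decomposition can have width below 3. Hence tw(G) = 3 exactly.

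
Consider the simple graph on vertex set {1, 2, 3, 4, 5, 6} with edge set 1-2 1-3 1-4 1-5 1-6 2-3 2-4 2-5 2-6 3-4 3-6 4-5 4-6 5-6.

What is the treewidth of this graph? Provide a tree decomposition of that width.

Treewidth 4.
One optimal decomposition is:
Bags: B1 = {1, 2, 4, 5, 6}  B2 = {1, 2, 3, 4, 6}
Tree: B1–B2

Each bag holds 5 vertices, so the decomposition has width 4, which upper-bounds the treewidth. Conversely, {1, 2, 3, 4, 6} is a clique of size 5, and the vertices of any clique must share a bag in every tree decomposition; so some bag has ≥ 5 vertices and tw(G) ≥ 4. Hence tw(G) = 4 exactly.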